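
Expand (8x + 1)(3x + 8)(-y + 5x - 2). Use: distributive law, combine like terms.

-24x²y + 120x³ + 287x² - 67xy - 94x - 8y - 16

(8x + 1)(3x + 8)(-y + 5x - 2)
= (24x² + 64x + 3x + 8)(-y + 5x - 2)    [distributive law]
= (24x² + 67x + 8)(-y + 5x - 2)    [combine like terms]
= -24x²y + 120x³ - 48x² - 67xy + 335x² - 134x - 8y + 40x - 16    [distributive law]
= -24x²y + 120x³ + 287x² - 67xy - 94x - 8y - 16    [combine like terms]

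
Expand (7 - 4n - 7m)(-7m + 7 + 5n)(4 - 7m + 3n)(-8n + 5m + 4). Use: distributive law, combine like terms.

5271mn - 147m^2 - 1960m - 8127m^2n + 3038m^3 + 3149mn^2 - 868n + 784 - 1636n^2 + 232n^3 - 973m^2n^2 + 3724m^3n - 1252mn^3 + 480n^4 - 1715m^4

(7 - 4n - 7m)(-7m + 7 + 5n)(4 - 7m + 3n)(-8n + 5m + 4)
= (-49m + 49 + 35n + 28mn - 28n - 20n^2 + 49m^2 - 49m - 35mn)(4 - 7m + 3n)(-8n + 5m + 4)    [distributive law]
= (-98m + 49 + 7n - 7mn - 20n^2 + 49m^2)(4 - 7m + 3n)(-8n + 5m + 4)    [combine like terms]
= (-392m + 686m^2 - 294mn + 196 - 343m + 147n + 28n - 49mn + 21n^2 - 28mn + 49m^2n - 21mn^2 - 80n^2 + 140mn^2 - 60n^3 + 196m^2 - 343m^3 + 147m^2n)(-8n + 5m + 4)    [distributive law]
= (-735m + 882m^2 - 371mn + 196 + 175n - 59n^2 + 196m^2n + 119mn^2 - 60n^3 - 343m^3)(-8n + 5m + 4)    [combine like terms]
= 5880mn - 3675m^2 - 2940m - 7056m^2n + 4410m^3 + 3528m^2 + 2968mn^2 - 1855m^2n - 1484mn - 1568n + 980m + 784 - 1400n^2 + 875mn + 700n + 472n^3 - 295mn^2 - 236n^2 - 1568m^2n^2 + 980m^3n + 784m^2n - 952mn^3 + 595m^2n^2 + 476mn^2 + 480n^4 - 300mn^3 - 240n^3 + 2744m^3n - 1715m^4 - 1372m^3    [distributive law]
= 5271mn - 147m^2 - 1960m - 8127m^2n + 3038m^3 + 3149mn^2 - 868n + 784 - 1636n^2 + 232n^3 - 973m^2n^2 + 3724m^3n - 1252mn^3 + 480n^4 - 1715m^4    [combine like terms]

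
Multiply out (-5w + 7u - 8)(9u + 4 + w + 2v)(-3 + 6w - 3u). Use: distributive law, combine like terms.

-66uw - 213uw² + 492u²w - 108w - 153w² - 30w³ - 66vw - 60vw² + 114uvw - 57u² - 189u³ + 228u + 6uv - 42u²v + 96 + 48v

(-5w + 7u - 8)(9u + 4 + w + 2v)(-3 + 6w - 3u)
= (-45uw - 20w - 5w² - 10vw + 63u² + 28u + 7uw + 14uv - 72u - 32 - 8w - 16v)(-3 + 6w - 3u)    [distributive law]
= (-38uw - 28w - 5w² - 10vw + 63u² - 44u + 14uv - 32 - 16v)(-3 + 6w - 3u)    [combine like terms]
= 114uw - 228uw² + 114u²w + 84w - 168w² + 84uw + 15w² - 30w³ + 15uw² + 30vw - 60vw² + 30uvw - 189u² + 378u²w - 189u³ + 132u - 264uw + 132u² - 42uv + 84uvw - 42u²v + 96 - 192w + 96u + 48v - 96vw + 48uv    [distributive law]
= -66uw - 213uw² + 492u²w - 108w - 153w² - 30w³ - 66vw - 60vw² + 114uvw - 57u² - 189u³ + 228u + 6uv - 42u²v + 96 + 48v    [combine like terms]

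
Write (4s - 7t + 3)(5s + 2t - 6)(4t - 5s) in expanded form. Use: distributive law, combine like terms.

215s²t - 100s³ - 38st² - 276st + 45s² - 56t³ + 192t² - 72t + 90s

(4s - 7t + 3)(5s + 2t - 6)(4t - 5s)
= (20s² + 8st - 24s - 35st - 14t² + 42t + 15s + 6t - 18)(4t - 5s)    [distributive law]
= (20s² - 27st - 9s - 14t² + 48t - 18)(4t - 5s)    [combine like terms]
= 80s²t - 100s³ - 108st² + 135s²t - 36st + 45s² - 56t³ + 70st² + 192t² - 240st - 72t + 90s    [distributive law]
= 215s²t - 100s³ - 38st² - 276st + 45s² - 56t³ + 192t² - 72t + 90s    [combine like terms]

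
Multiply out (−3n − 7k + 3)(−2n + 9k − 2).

6n^2 − 13kn − 63k^2 + 41k − 6

(−3n − 7k + 3)(−2n + 9k − 2)
= 6n^2 − 27kn + 6n + 14kn − 63k^2 + 14k − 6n + 27k − 6    [distributive law]
= 6n^2 − 13kn − 63k^2 + 41k − 6    [combine like terms]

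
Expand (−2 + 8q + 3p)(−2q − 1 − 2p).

−4q + 2 + p − 16q^2 − 22pq − 6p^2

(−2 + 8q + 3p)(−2q − 1 − 2p)
= 4q + 2 + 4p − 16q^2 − 8q − 16pq − 6pq − 3p − 6p^2    [distributive law]
= −4q + 2 + p − 16q^2 − 22pq − 6p^2    [combine like terms]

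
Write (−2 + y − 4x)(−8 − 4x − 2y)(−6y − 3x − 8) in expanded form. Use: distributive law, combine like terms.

(−2 + y − 4x)(−8 − 4x − 2y)(−6y − 3x − 8)
= (16 + 8x + 4y − 8y − 4xy − 2y^2 + 32x + 16x^2 + 8xy)(−6y − 3x − 8)    [distributive law]
= (16 + 40x − 4y + 4xy − 2y^2 + 16x^2)(−6y − 3x − 8)    [combine like terms]
= −96y − 48x − 128 − 240xy − 120x^2 − 320x + 24y^2 + 12xy + 32y − 24xy^2 − 12x^2y − 32xy + 12y^3 + 6xy^2 + 16y^2 − 96x^2y − 48x^3 − 128x^2    [distributive law]
= −64y − 368x − 128 − 260xy − 248x^2 + 40y^2 − 18xy^2 − 108x^2y + 12y^3 − 48x^3    [combine like terms]

−64y − 368x − 128 − 260xy − 248x^2 + 40y^2 − 18xy^2 − 108x^2y + 12y^3 − 48x^3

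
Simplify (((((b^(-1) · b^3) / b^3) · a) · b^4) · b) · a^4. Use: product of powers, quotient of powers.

(((((b^(-1) · b^3) / b^3) · a) · b^4) · b) · a^4
= ((((b^2 / b^3) · a) · b^4) · b) · a^4    [product of powers]
= (((b^(-1) · a) · b^4) · b) · a^4    [quotient of powers]
= a^5b^4    [product of powers]

a^5b^4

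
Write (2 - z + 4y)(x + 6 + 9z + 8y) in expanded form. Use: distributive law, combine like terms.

2x + 12 + 12z + 40y - xz - 9z^2 + 28yz + 4xy + 32y^2

(2 - z + 4y)(x + 6 + 9z + 8y)
= 2x + 12 + 18z + 16y - xz - 6z - 9z^2 - 8yz + 4xy + 24y + 36yz + 32y^2    [distributive law]
= 2x + 12 + 12z + 40y - xz - 9z^2 + 28yz + 4xy + 32y^2    [combine like terms]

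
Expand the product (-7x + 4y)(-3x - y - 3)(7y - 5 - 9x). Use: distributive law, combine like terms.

192x²y - 294x² - 189x³ + xy² + 280xy - 105x - 28y³ - 64y² + 60y

(-7x + 4y)(-3x - y - 3)(7y - 5 - 9x)
= (21x² + 7xy + 21x - 12xy - 4y² - 12y)(7y - 5 - 9x)    [distributive law]
= (21x² - 5xy + 21x - 4y² - 12y)(7y - 5 - 9x)    [combine like terms]
= 147x²y - 105x² - 189x³ - 35xy² + 25xy + 45x²y + 147xy - 105x - 189x² - 28y³ + 20y² + 36xy² - 84y² + 60y + 108xy    [distributive law]
= 192x²y - 294x² - 189x³ + xy² + 280xy - 105x - 28y³ - 64y² + 60y    [combine like terms]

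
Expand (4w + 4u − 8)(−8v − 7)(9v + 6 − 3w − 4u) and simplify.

(4w + 4u − 8)(−8v − 7)(9v + 6 − 3w − 4u)
= (−32vw − 28w − 32uv − 28u + 64v + 56)(9v + 6 − 3w − 4u)    [distributive law]
= −288v^2w − 192vw + 96vw^2 + 128uvw − 252vw − 168w + 84w^2 + 112uw − 288uv^2 − 192uv + 96uvw + 128u^2v − 252uv − 168u + 84uw + 112u^2 + 576v^2 + 384v − 192vw − 256uv + 504v + 336 − 168w − 224u    [distributive law]
= −288v^2w − 636vw + 96vw^2 + 224uvw − 336w + 84w^2 + 196uw − 288uv^2 − 700uv + 128u^2v − 392u + 112u^2 + 576v^2 + 888v + 336    [combine like terms]

−288v^2w − 636vw + 96vw^2 + 224uvw − 336w + 84w^2 + 196uw − 288uv^2 − 700uv + 128u^2v − 392u + 112u^2 + 576v^2 + 888v + 336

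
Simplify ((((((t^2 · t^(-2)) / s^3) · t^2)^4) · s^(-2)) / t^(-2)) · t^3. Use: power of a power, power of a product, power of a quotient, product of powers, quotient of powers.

((((((t^2 · t^(-2)) / s^3) · t^2)^4) · s^(-2)) / t^(-2)) · t^3
= ((((((t^2 · t^(-2)) / s^3)^4) · ((t^2)^4)) · s^(-2)) / t^(-2)) · t^3    [power of a product]
= ((((((t^2 · t^(-2))^4) / ((s^3)^4)) · ((t^2)^4)) · s^(-2)) / t^(-2)) · t^3    [power of a quotient]
= (((((((t^2)^4) · ((t^(-2))^4)) / ((s^3)^4)) · ((t^2)^4)) · s^(-2)) / t^(-2)) · t^3    [power of a product]
= (((((t^8 · ((t^(-2))^4)) / ((s^3)^4)) · ((t^2)^4)) · s^(-2)) / t^(-2)) · t^3    [power of a power]
= (((((t^8 · t^(-8)) / ((s^3)^4)) · ((t^2)^4)) · s^(-2)) / t^(-2)) · t^3    [power of a power]
= ((((t^0 / ((s^3)^4)) · ((t^2)^4)) · s^(-2)) / t^(-2)) · t^3    [product of powers]
= ((((t^0 / s^12) · ((t^2)^4)) · s^(-2)) / t^(-2)) · t^3    [power of a power]
= ((((t^0 / s^12) · t^8) · s^(-2)) / t^(-2)) · t^3    [power of a power]
= s^(-14)t^13    [quotient of powers; product of powers]

s^(-14)t^13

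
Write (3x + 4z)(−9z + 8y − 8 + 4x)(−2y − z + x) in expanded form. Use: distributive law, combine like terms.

(3x + 4z)(−9z + 8y − 8 + 4x)(−2y − z + x)
= (−27xz + 24xy − 24x + 12x² − 36z² + 32yz − 32z + 16xz)(−2y − z + x)    [distributive law]
= (−11xz + 24xy − 24x + 12x² − 36z² + 32yz − 32z)(−2y − z + x)    [combine like terms]
= 22xyz + 11xz² − 11x²z − 48xy² − 24xyz + 24x²y + 48xy + 24xz − 24x² − 24x²y − 12x²z + 12x³ + 72yz² + 36z³ − 36xz² − 64y²z − 32yz² + 32xyz + 64yz + 32z² − 32xz    [distributive law]
= 30xyz − 25xz² − 23x²z − 48xy² + 48xy − 8xz − 24x² + 12x³ + 40yz² + 36z³ − 64y²z + 64yz + 32z²    [combine like terms]

30xyz − 25xz² − 23x²z − 48xy² + 48xy − 8xz − 24x² + 12x³ + 40yz² + 36z³ − 64y²z + 64yz + 32z²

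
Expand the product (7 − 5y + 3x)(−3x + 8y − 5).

−36x + 81y − 35 + 39xy − 40y² − 9x²

(7 − 5y + 3x)(−3x + 8y − 5)
= −21x + 56y − 35 + 15xy − 40y² + 25y − 9x² + 24xy − 15x    [distributive law]
= −36x + 81y − 35 + 39xy − 40y² − 9x²    [combine like terms]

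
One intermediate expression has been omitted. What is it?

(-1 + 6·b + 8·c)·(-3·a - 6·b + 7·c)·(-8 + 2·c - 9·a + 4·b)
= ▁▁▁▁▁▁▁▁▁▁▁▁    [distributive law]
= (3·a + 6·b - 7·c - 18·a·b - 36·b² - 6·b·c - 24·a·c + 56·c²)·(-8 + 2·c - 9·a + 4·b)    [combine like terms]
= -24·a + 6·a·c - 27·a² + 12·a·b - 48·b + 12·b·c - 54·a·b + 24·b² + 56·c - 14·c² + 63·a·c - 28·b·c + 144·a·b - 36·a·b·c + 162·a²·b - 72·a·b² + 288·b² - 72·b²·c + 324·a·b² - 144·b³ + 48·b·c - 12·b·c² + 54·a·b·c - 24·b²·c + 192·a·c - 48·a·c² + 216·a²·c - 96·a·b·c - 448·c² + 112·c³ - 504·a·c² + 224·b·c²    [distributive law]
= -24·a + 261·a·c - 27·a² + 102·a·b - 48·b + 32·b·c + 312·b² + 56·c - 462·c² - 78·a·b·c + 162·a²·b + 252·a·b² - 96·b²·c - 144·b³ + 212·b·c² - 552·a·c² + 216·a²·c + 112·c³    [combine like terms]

By distributive law:

(3·a + 6·b - 7·c - 18·a·b - 36·b² + 42·b·c - 24·a·c - 48·b·c + 56·c²)·(-8 + 2·c - 9·a + 4·b)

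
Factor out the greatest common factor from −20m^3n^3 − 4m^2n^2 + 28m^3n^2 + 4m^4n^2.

4m^2n^2(−5mn − 1 + 7m + m^2)

−20m^3n^3 − 4m^2n^2 + 28m^3n^2 + 4m^4n^2
= 4(−5m^3n^3 − m^2n^2 + 7m^3n^2 + m^4n^2)    [factor out 4]
= 4m^2n^2(−5mn − 1 + 7m + m^2)    [factor out m^2n^2]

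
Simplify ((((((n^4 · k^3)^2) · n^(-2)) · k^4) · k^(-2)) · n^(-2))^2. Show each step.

k^16n^8

((((((n^4 · k^3)^2) · n^(-2)) · k^4) · k^(-2)) · n^(-2))^2
= ((((((n^4 · k^3)^2) · n^(-2)) · k^4) · k^(-2))^2) · ((n^(-2))^2)    [power of a product]
= ((((((n^4 · k^3)^2) · n^(-2)) · k^4)^2) · ((k^(-2))^2)) · ((n^(-2))^2)    [power of a product]
= ((((((n^4 · k^3)^2) · n^(-2))^2) · ((k^4)^2)) · ((k^(-2))^2)) · ((n^(-2))^2)    [power of a product]
= ((((((n^4 · k^3)^2)^2) · ((n^(-2))^2)) · ((k^4)^2)) · ((k^(-2))^2)) · ((n^(-2))^2)    [power of a product]
= (((((n^4 · k^3)^4) · ((n^(-2))^2)) · ((k^4)^2)) · ((k^(-2))^2)) · ((n^(-2))^2)    [power of a power]
= ((((((n^4)^4) · ((k^3)^4)) · ((n^(-2))^2)) · ((k^4)^2)) · ((k^(-2))^2)) · ((n^(-2))^2)    [power of a product]
= ((((n^16 · ((k^3)^4)) · ((n^(-2))^2)) · ((k^4)^2)) · ((k^(-2))^2)) · ((n^(-2))^2)    [power of a power]
= ((((n^16 · k^12) · ((n^(-2))^2)) · ((k^4)^2)) · ((k^(-2))^2)) · ((n^(-2))^2)    [power of a power]
= ((((n^16 · k^12) · n^(-4)) · ((k^4)^2)) · ((k^(-2))^2)) · ((n^(-2))^2)    [power of a power]
= ((((n^16 · k^12) · n^(-4)) · k^8) · ((k^(-2))^2)) · ((n^(-2))^2)    [power of a power]
= ((((n^16 · k^12) · n^(-4)) · k^8) · k^(-4)) · ((n^(-2))^2)    [power of a power]
= ((((n^16 · k^12) · n^(-4)) · k^8) · k^(-4)) · n^(-4)    [power of a power]
= k^16n^8    [product of powers]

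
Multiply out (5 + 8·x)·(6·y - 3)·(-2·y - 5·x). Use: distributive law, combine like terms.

(5 + 8·x)·(6·y - 3)·(-2·y - 5·x)
= (30·y - 15 + 48·x·y - 24·x)·(-2·y - 5·x)    [distributive law]
= -60·y^2 - 150·x·y + 30·y + 75·x - 96·x·y^2 - 240·x^2·y + 48·x·y + 120·x^2    [distributive law]
= -60·y^2 - 102·x·y + 30·y + 75·x - 96·x·y^2 - 240·x^2·y + 120·x^2    [combine like terms]

-60·y^2 - 102·x·y + 30·y + 75·x - 96·x·y^2 - 240·x^2·y + 120·x^2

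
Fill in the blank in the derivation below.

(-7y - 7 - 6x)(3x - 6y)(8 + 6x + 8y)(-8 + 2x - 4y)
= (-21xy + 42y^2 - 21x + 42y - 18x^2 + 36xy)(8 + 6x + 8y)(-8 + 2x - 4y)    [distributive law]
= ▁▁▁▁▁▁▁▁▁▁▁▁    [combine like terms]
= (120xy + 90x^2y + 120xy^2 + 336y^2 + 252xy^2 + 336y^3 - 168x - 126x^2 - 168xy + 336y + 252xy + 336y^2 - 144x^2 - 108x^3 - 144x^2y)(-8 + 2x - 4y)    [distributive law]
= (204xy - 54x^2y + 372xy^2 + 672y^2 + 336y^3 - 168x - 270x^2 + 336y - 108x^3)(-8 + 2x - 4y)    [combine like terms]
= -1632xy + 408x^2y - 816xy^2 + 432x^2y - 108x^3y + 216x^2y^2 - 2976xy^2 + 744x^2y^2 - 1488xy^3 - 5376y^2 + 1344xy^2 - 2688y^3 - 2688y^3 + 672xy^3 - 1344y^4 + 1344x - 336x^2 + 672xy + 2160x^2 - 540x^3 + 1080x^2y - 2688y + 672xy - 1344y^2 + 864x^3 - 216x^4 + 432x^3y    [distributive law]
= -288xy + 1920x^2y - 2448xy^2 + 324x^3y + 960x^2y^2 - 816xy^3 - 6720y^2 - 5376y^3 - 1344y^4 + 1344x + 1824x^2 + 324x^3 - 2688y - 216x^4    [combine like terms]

By combine like terms:

(15xy + 42y^2 - 21x + 42y - 18x^2)(8 + 6x + 8y)(-8 + 2x - 4y)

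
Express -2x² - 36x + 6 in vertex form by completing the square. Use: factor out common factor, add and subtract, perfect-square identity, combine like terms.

-2(x + 9)² + 168

-2x² - 36x + 6
= -2(x² + 18x) + 6    [factor out -2 from the x-terms]
= -2(x² + 18x + 81 - 81) + 6    [add and subtract 81 inside the bracket]
= -2(x + 9)² + 162 + 6    [perfect-square identity]
= -2(x + 9)² + 168    [combine constants]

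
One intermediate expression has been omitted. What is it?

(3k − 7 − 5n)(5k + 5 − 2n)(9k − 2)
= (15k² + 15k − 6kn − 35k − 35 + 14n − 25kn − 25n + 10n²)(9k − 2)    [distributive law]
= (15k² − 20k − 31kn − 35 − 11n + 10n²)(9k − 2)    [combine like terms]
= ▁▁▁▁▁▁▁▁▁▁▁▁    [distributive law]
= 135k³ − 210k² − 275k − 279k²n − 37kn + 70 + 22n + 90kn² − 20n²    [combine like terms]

Applying distributive law to the line above:

135k³ − 30k² − 180k² + 40k − 279k²n + 62kn − 315k + 70 − 99kn + 22n + 90kn² − 20n²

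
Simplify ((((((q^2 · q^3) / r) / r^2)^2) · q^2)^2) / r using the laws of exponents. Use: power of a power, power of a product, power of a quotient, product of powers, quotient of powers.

q^24r^(-13)

((((((q^2 · q^3) / r) / r^2)^2) · q^2)^2) / r
= ((((((q^2 · q^3) / r) / r^2)^2)^2) · ((q^2)^2)) / r    [power of a product]
= (((((q^2 · q^3) / r) / r^2)^4) · ((q^2)^2)) / r    [power of a power]
= (((((q^2 · q^3) / r)^4) / ((r^2)^4)) · ((q^2)^2)) / r    [power of a quotient]
= (((((q^2 · q^3)^4) / (r^4)) / ((r^2)^4)) · ((q^2)^2)) / r    [power of a quotient]
= ((((((q^2)^4) · ((q^3)^4)) / (r^4)) / ((r^2)^4)) · ((q^2)^2)) / r    [power of a product]
= ((((q^8 · ((q^3)^4)) / (r^4)) / ((r^2)^4)) · ((q^2)^2)) / r    [power of a power]
= ((((q^8 · q^12) / (r^4)) / ((r^2)^4)) · ((q^2)^2)) / r    [power of a power]
= (((q^20 / (r^4)) / ((r^2)^4)) · ((q^2)^2)) / r    [product of powers]
= (((q^20 / r^4) / r^8) · ((q^2)^2)) / r    [power of a power]
= (((q^20 / r^4) / r^8) · q^4) / r    [power of a power]
= q^24r^(-13)    [quotient of powers; product of powers]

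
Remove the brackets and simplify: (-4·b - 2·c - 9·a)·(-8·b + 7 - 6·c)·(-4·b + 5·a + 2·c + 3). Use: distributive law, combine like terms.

(-4·b - 2·c - 9·a)·(-8·b + 7 - 6·c)·(-4·b + 5·a + 2·c + 3)
= (32·b^2 - 28·b + 24·b·c + 16·b·c - 14·c + 12·c^2 + 72·a·b - 63·a + 54·a·c)·(-4·b + 5·a + 2·c + 3)    [distributive law]
= (32·b^2 - 28·b + 40·b·c - 14·c + 12·c^2 + 72·a·b - 63·a + 54·a·c)·(-4·b + 5·a + 2·c + 3)    [combine like terms]
= -128·b^3 + 160·a·b^2 + 64·b^2·c + 96·b^2 + 112·b^2 - 140·a·b - 56·b·c - 84·b - 160·b^2·c + 200·a·b·c + 80·b·c^2 + 120·b·c + 56·b·c - 70·a·c - 28·c^2 - 42·c - 48·b·c^2 + 60·a·c^2 + 24·c^3 + 36·c^2 - 288·a·b^2 + 360·a^2·b + 144·a·b·c + 216·a·b + 252·a·b - 315·a^2 - 126·a·c - 189·a - 216·a·b·c + 270·a^2·c + 108·a·c^2 + 162·a·c    [distributive law]
= -128·b^3 - 128·a·b^2 - 96·b^2·c + 208·b^2 + 328·a·b + 120·b·c - 84·b + 128·a·b·c + 32·b·c^2 - 34·a·c + 8·c^2 - 42·c + 168·a·c^2 + 24·c^3 + 360·a^2·b - 315·a^2 - 189·a + 270·a^2·c    [combine like terms]

-128·b^3 - 128·a·b^2 - 96·b^2·c + 208·b^2 + 328·a·b + 120·b·c - 84·b + 128·a·b·c + 32·b·c^2 - 34·a·c + 8·c^2 - 42·c + 168·a·c^2 + 24·c^3 + 360·a^2·b - 315·a^2 - 189·a + 270·a^2·c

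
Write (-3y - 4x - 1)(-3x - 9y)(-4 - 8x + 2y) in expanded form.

(-3y - 4x - 1)(-3x - 9y)(-4 - 8x + 2y)
= (9xy + 27y^2 + 12x^2 + 36xy + 3x + 9y)(-4 - 8x + 2y)    [distributive law]
= (45xy + 27y^2 + 12x^2 + 3x + 9y)(-4 - 8x + 2y)    [combine like terms]
= -180xy - 360x^2y + 90xy^2 - 108y^2 - 216xy^2 + 54y^3 - 48x^2 - 96x^3 + 24x^2y - 12x - 24x^2 + 6xy - 36y - 72xy + 18y^2    [distributive law]
= -246xy - 336x^2y - 126xy^2 - 90y^2 + 54y^3 - 72x^2 - 96x^3 - 12x - 36y    [combine like terms]

-246xy - 336x^2y - 126xy^2 - 90y^2 + 54y^3 - 72x^2 - 96x^3 - 12x - 36y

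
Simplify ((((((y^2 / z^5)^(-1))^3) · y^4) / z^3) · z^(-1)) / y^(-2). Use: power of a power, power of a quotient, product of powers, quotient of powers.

((((((y^2 / z^5)^(-1))^3) · y^4) / z^3) · z^(-1)) / y^(-2)
= (((((y^2 / z^5)^(-3)) · y^4) / z^3) · z^(-1)) / y^(-2)    [power of a power]
= ((((((y^2)^(-3)) / ((z^5)^(-3))) · y^4) / z^3) · z^(-1)) / y^(-2)    [power of a quotient]
= ((((y^(-6) / ((z^5)^(-3))) · y^4) / z^3) · z^(-1)) / y^(-2)    [power of a power]
= ((((y^(-6) / z^(-15)) · y^4) / z^3) · z^(-1)) / y^(-2)    [power of a power]
= z^11    [quotient of powers; product of powers]

z^11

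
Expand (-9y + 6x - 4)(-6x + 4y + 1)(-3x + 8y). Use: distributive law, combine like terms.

-522x²y + 732xy² - 288y³ + 315xy - 200y² + 108x³ - 90x² + 12x - 32y

(-9y + 6x - 4)(-6x + 4y + 1)(-3x + 8y)
= (54xy - 36y² - 9y - 36x² + 24xy + 6x + 24x - 16y - 4)(-3x + 8y)    [distributive law]
= (78xy - 36y² - 25y - 36x² + 30x - 4)(-3x + 8y)    [combine like terms]
= -234x²y + 624xy² + 108xy² - 288y³ + 75xy - 200y² + 108x³ - 288x²y - 90x² + 240xy + 12x - 32y    [distributive law]
= -522x²y + 732xy² - 288y³ + 315xy - 200y² + 108x³ - 90x² + 12x - 32y    [combine like terms]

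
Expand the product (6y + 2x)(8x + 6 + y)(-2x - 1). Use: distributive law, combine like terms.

-100x²y - 122xy - 36y - 12xy² - 6y² - 32x³ - 40x² - 12x

(6y + 2x)(8x + 6 + y)(-2x - 1)
= (48xy + 36y + 6y² + 16x² + 12x + 2xy)(-2x - 1)    [distributive law]
= (50xy + 36y + 6y² + 16x² + 12x)(-2x - 1)    [combine like terms]
= -100x²y - 50xy - 72xy - 36y - 12xy² - 6y² - 32x³ - 16x² - 24x² - 12x    [distributive law]
= -100x²y - 122xy - 36y - 12xy² - 6y² - 32x³ - 40x² - 12x    [combine like terms]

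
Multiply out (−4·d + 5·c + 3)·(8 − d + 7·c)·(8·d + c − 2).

−288·d^2 + 519·c·d + 262·d + 32·d^3 − 260·c·d^2 + 247·c^2·d − 9·c^2 − 98·c + 35·c^3 − 48

(−4·d + 5·c + 3)·(8 − d + 7·c)·(8·d + c − 2)
= (−32·d + 4·d^2 − 28·c·d + 40·c − 5·c·d + 35·c^2 + 24 − 3·d + 21·c)·(8·d + c − 2)    [distributive law]
= (−35·d + 4·d^2 − 33·c·d + 61·c + 35·c^2 + 24)·(8·d + c − 2)    [combine like terms]
= −280·d^2 − 35·c·d + 70·d + 32·d^3 + 4·c·d^2 − 8·d^2 − 264·c·d^2 − 33·c^2·d + 66·c·d + 488·c·d + 61·c^2 − 122·c + 280·c^2·d + 35·c^3 − 70·c^2 + 192·d + 24·c − 48    [distributive law]
= −288·d^2 + 519·c·d + 262·d + 32·d^3 − 260·c·d^2 + 247·c^2·d − 9·c^2 − 98·c + 35·c^3 − 48    [combine like terms]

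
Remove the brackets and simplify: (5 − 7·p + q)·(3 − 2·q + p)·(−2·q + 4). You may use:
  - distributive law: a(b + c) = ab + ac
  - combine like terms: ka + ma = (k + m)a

−58·q + 60 + 6·q² + 92·p·q − 64·p − 30·p·q² + 14·p²·q − 28·p² + 4·q³

(5 − 7·p + q)·(3 − 2·q + p)·(−2·q + 4)
= (15 − 10·q + 5·p − 21·p + 14·p·q − 7·p² + 3·q − 2·q² + p·q)·(−2·q + 4)    [distributive law]
= (15 − 7·q − 16·p + 15·p·q − 7·p² − 2·q²)·(−2·q + 4)    [combine like terms]
= −30·q + 60 + 14·q² − 28·q + 32·p·q − 64·p − 30·p·q² + 60·p·q + 14·p²·q − 28·p² + 4·q³ − 8·q²    [distributive law]
= −58·q + 60 + 6·q² + 92·p·q − 64·p − 30·p·q² + 14·p²·q − 28·p² + 4·q³    [combine like terms]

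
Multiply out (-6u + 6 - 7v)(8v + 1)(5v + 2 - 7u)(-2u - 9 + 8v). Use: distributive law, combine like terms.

(-6u + 6 - 7v)(8v + 1)(5v + 2 - 7u)(-2u - 9 + 8v)
= (-48uv - 6u + 48v + 6 - 56v^2 - 7v)(5v + 2 - 7u)(-2u - 9 + 8v)    [distributive law]
= (-48uv - 6u + 41v + 6 - 56v^2)(5v + 2 - 7u)(-2u - 9 + 8v)    [combine like terms]
= (-240uv^2 - 96uv + 336u^2v - 30uv - 12u + 42u^2 + 205v^2 + 82v - 287uv + 30v + 12 - 42u - 280v^3 - 112v^2 + 392uv^2)(-2u - 9 + 8v)    [distributive law]
= (152uv^2 - 413uv + 336u^2v - 54u + 42u^2 + 93v^2 + 112v + 12 - 280v^3)(-2u - 9 + 8v)    [combine like terms]
= -304u^2v^2 - 1368uv^2 + 1216uv^3 + 826u^2v + 3717uv - 3304uv^2 - 672u^3v - 3024u^2v + 2688u^2v^2 + 108u^2 + 486u - 432uv - 84u^3 - 378u^2 + 336u^2v - 186uv^2 - 837v^2 + 744v^3 - 224uv - 1008v + 896v^2 - 24u - 108 + 96v + 560uv^3 + 2520v^3 - 2240v^4    [distributive law]
= 2384u^2v^2 - 4858uv^2 + 1776uv^3 - 1862u^2v + 3061uv - 672u^3v - 270u^2 + 462u - 84u^3 + 59v^2 + 3264v^3 - 912v - 108 - 2240v^4    [combine like terms]

2384u^2v^2 - 4858uv^2 + 1776uv^3 - 1862u^2v + 3061uv - 672u^3v - 270u^2 + 462u - 84u^3 + 59v^2 + 3264v^3 - 912v - 108 - 2240v^4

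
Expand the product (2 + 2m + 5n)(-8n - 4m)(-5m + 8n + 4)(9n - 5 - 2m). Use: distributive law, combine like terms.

(2 + 2m + 5n)(-8n - 4m)(-5m + 8n + 4)(9n - 5 - 2m)
= (-16n - 8m - 16mn - 8m^2 - 40n^2 - 20mn)(-5m + 8n + 4)(9n - 5 - 2m)    [distributive law]
= (-16n - 8m - 36mn - 8m^2 - 40n^2)(-5m + 8n + 4)(9n - 5 - 2m)    [combine like terms]
= (80mn - 128n^2 - 64n + 40m^2 - 64mn - 32m + 180m^2n - 288mn^2 - 144mn + 40m^3 - 64m^2n - 32m^2 + 200mn^2 - 320n^3 - 160n^2)(9n - 5 - 2m)    [distributive law]
= (-128mn - 288n^2 - 64n + 8m^2 - 32m + 116m^2n - 88mn^2 + 40m^3 - 320n^3)(9n - 5 - 2m)    [combine like terms]
= -1152mn^2 + 640mn + 256m^2n - 2592n^3 + 1440n^2 + 576mn^2 - 576n^2 + 320n + 128mn + 72m^2n - 40m^2 - 16m^3 - 288mn + 160m + 64m^2 + 1044m^2n^2 - 580m^2n - 232m^3n - 792mn^3 + 440mn^2 + 176m^2n^2 + 360m^3n - 200m^3 - 80m^4 - 2880n^4 + 1600n^3 + 640mn^3    [distributive law]
= -136mn^2 + 480mn - 252m^2n - 992n^3 + 864n^2 + 320n + 24m^2 - 216m^3 + 160m + 1220m^2n^2 + 128m^3n - 152mn^3 - 80m^4 - 2880n^4    [combine like terms]

-136mn^2 + 480mn - 252m^2n - 992n^3 + 864n^2 + 320n + 24m^2 - 216m^3 + 160m + 1220m^2n^2 + 128m^3n - 152mn^3 - 80m^4 - 2880n^4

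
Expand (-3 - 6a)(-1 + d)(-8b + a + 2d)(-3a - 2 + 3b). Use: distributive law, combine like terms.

(-3 - 6a)(-1 + d)(-8b + a + 2d)(-3a - 2 + 3b)
= (3 - 3d + 6a - 6ad)(-8b + a + 2d)(-3a - 2 + 3b)    [distributive law]
= (-24b + 3a + 6d + 24bd - 3ad - 6d^2 - 48ab + 6a^2 + 12ad + 48abd - 6a^2d - 12ad^2)(-3a - 2 + 3b)    [distributive law]
= (-24b + 3a + 6d + 24bd + 9ad - 6d^2 - 48ab + 6a^2 + 48abd - 6a^2d - 12ad^2)(-3a - 2 + 3b)    [combine like terms]
= 72ab + 48b - 72b^2 - 9a^2 - 6a + 9ab - 18ad - 12d + 18bd - 72abd - 48bd + 72b^2d - 27a^2d - 18ad + 27abd + 18ad^2 + 12d^2 - 18bd^2 + 144a^2b + 96ab - 144ab^2 - 18a^3 - 12a^2 + 18a^2b - 144a^2bd - 96abd + 144ab^2d + 18a^3d + 12a^2d - 18a^2bd + 36a^2d^2 + 24ad^2 - 36abd^2    [distributive law]
= 177ab + 48b - 72b^2 - 21a^2 - 6a - 36ad - 12d - 30bd - 141abd + 72b^2d - 15a^2d + 42ad^2 + 12d^2 - 18bd^2 + 162a^2b - 144ab^2 - 18a^3 - 162a^2bd + 144ab^2d + 18a^3d + 36a^2d^2 - 36abd^2    [combine like terms]

177ab + 48b - 72b^2 - 21a^2 - 6a - 36ad - 12d - 30bd - 141abd + 72b^2d - 15a^2d + 42ad^2 + 12d^2 - 18bd^2 + 162a^2b - 144ab^2 - 18a^3 - 162a^2bd + 144ab^2d + 18a^3d + 36a^2d^2 - 36abd^2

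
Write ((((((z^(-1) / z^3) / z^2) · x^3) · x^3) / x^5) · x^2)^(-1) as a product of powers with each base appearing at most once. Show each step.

x^(-3)z^6

((((((z^(-1) / z^3) / z^2) · x^3) · x^3) / x^5) · x^2)^(-1)
= ((((((z^(-1) / z^3) / z^2) · x^3) · x^3) / x^5)^(-1)) · ((x^2)^(-1))    [power of a product]
= ((((((z^(-1) / z^3) / z^2) · x^3) · x^3)^(-1)) / ((x^5)^(-1))) · ((x^2)^(-1))    [power of a quotient]
= ((((((z^(-1) / z^3) / z^2) · x^3)^(-1)) · ((x^3)^(-1))) / ((x^5)^(-1))) · ((x^2)^(-1))    [power of a product]
= ((((((z^(-1) / z^3) / z^2)^(-1)) · ((x^3)^(-1))) · ((x^3)^(-1))) / ((x^5)^(-1))) · ((x^2)^(-1))    [power of a product]
= ((((((z^(-1) / z^3)^(-1)) / ((z^2)^(-1))) · ((x^3)^(-1))) · ((x^3)^(-1))) / ((x^5)^(-1))) · ((x^2)^(-1))    [power of a quotient]
= (((((((z^(-1))^(-1)) / ((z^3)^(-1))) / ((z^2)^(-1))) · ((x^3)^(-1))) · ((x^3)^(-1))) / ((x^5)^(-1))) · ((x^2)^(-1))    [power of a quotient]
= (((((z / ((z^3)^(-1))) / ((z^2)^(-1))) · ((x^3)^(-1))) · ((x^3)^(-1))) / ((x^5)^(-1))) · ((x^2)^(-1))    [power of a power]
= (((((z / z^(-3)) / ((z^2)^(-1))) · ((x^3)^(-1))) · ((x^3)^(-1))) / ((x^5)^(-1))) · ((x^2)^(-1))    [power of a power]
= ((((z^4 / ((z^2)^(-1))) · ((x^3)^(-1))) · ((x^3)^(-1))) / ((x^5)^(-1))) · ((x^2)^(-1))    [quotient of powers]
= ((((z^4 / z^(-2)) · ((x^3)^(-1))) · ((x^3)^(-1))) / ((x^5)^(-1))) · ((x^2)^(-1))    [power of a power]
= (((z^6 · ((x^3)^(-1))) · ((x^3)^(-1))) / ((x^5)^(-1))) · ((x^2)^(-1))    [quotient of powers]
= (((z^6 · x^(-3)) · ((x^3)^(-1))) / ((x^5)^(-1))) · ((x^2)^(-1))    [power of a power]
= (((z^6 · x^(-3)) · x^(-3)) / ((x^5)^(-1))) · ((x^2)^(-1))    [power of a power]
= (((z^6 · x^(-3)) · x^(-3)) / x^(-5)) · ((x^2)^(-1))    [power of a power]
= (((z^6 · x^(-3)) · x^(-3)) / x^(-5)) · x^(-2)    [power of a power]
= x^(-3)z^6    [quotient of powers; product of powers]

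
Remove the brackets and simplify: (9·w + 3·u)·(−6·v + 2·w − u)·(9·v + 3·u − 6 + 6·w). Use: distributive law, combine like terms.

(9·w + 3·u)·(−6·v + 2·w − u)·(9·v + 3·u − 6 + 6·w)
= (−54·v·w + 18·w² − 9·u·w − 18·u·v + 6·u·w − 3·u²)·(9·v + 3·u − 6 + 6·w)    [distributive law]
= (−54·v·w + 18·w² − 3·u·w − 18·u·v − 3·u²)·(9·v + 3·u − 6 + 6·w)    [combine like terms]
= −486·v²·w − 162·u·v·w + 324·v·w − 324·v·w² + 162·v·w² + 54·u·w² − 108·w² + 108·w³ − 27·u·v·w − 9·u²·w + 18·u·w − 18·u·w² − 162·u·v² − 54·u²·v + 108·u·v − 108·u·v·w − 27·u²·v − 9·u³ + 18·u² − 18·u²·w    [distributive law]
= −486·v²·w − 297·u·v·w + 324·v·w − 162·v·w² + 36·u·w² − 108·w² + 108·w³ − 27·u²·w + 18·u·w − 162·u·v² − 81·u²·v + 108·u·v − 9·u³ + 18·u²    [combine like terms]

−486·v²·w − 297·u·v·w + 324·v·w − 162·v·w² + 36·u·w² − 108·w² + 108·w³ − 27·u²·w + 18·u·w − 162·u·v² − 81·u²·v + 108·u·v − 9·u³ + 18·u²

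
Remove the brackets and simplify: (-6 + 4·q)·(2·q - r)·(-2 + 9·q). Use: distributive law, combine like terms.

(-6 + 4·q)·(2·q - r)·(-2 + 9·q)
= (-12·q + 6·r + 8·q² - 4·q·r)·(-2 + 9·q)    [distributive law]
= 24·q - 108·q² - 12·r + 54·q·r - 16·q² + 72·q³ + 8·q·r - 36·q²·r    [distributive law]
= 24·q - 124·q² - 12·r + 62·q·r + 72·q³ - 36·q²·r    [combine like terms]

24·q - 124·q² - 12·r + 62·q·r + 72·q³ - 36·q²·r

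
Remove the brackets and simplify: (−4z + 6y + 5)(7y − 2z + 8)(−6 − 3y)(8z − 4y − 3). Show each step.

3192yz^2 − 5832y^2z − 7050yz + 1056y^2z^2 − 1488y^3z − 384z^3 + 2160z^2 − 192yz^3 − 2676z + 2382y^3 + 3975y^2 + 504y^4 + 2814y + 720

(−4z + 6y + 5)(7y − 2z + 8)(−6 − 3y)(8z − 4y − 3)
= (−28yz + 8z^2 − 32z + 42y^2 − 12yz + 48y + 35y − 10z + 40)(−6 − 3y)(8z − 4y − 3)    [distributive law]
= (−40yz + 8z^2 − 42z + 42y^2 + 83y + 40)(−6 − 3y)(8z − 4y − 3)    [combine like terms]
= (240yz + 120y^2z − 48z^2 − 24yz^2 + 252z + 126yz − 252y^2 − 126y^3 − 498y − 249y^2 − 240 − 120y)(8z − 4y − 3)    [distributive law]
= (366yz + 120y^2z − 48z^2 − 24yz^2 + 252z − 501y^2 − 126y^3 − 618y − 240)(8z − 4y − 3)    [combine like terms]
= 2928yz^2 − 1464y^2z − 1098yz + 960y^2z^2 − 480y^3z − 360y^2z − 384z^3 + 192yz^2 + 144z^2 − 192yz^3 + 96y^2z^2 + 72yz^2 + 2016z^2 − 1008yz − 756z − 4008y^2z + 2004y^3 + 1503y^2 − 1008y^3z + 504y^4 + 378y^3 − 4944yz + 2472y^2 + 1854y − 1920z + 960y + 720    [distributive law]
= 3192yz^2 − 5832y^2z − 7050yz + 1056y^2z^2 − 1488y^3z − 384z^3 + 2160z^2 − 192yz^3 − 2676z + 2382y^3 + 3975y^2 + 504y^4 + 2814y + 720    [combine like terms]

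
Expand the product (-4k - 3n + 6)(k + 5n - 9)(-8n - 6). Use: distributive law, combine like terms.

(-4k - 3n + 6)(k + 5n - 9)(-8n - 6)
= (-4k^2 - 20kn + 36k - 3kn - 15n^2 + 27n + 6k + 30n - 54)(-8n - 6)    [distributive law]
= (-4k^2 - 23kn + 42k - 15n^2 + 57n - 54)(-8n - 6)    [combine like terms]
= 32k^2n + 24k^2 + 184kn^2 + 138kn - 336kn - 252k + 120n^3 + 90n^2 - 456n^2 - 342n + 432n + 324    [distributive law]
= 32k^2n + 24k^2 + 184kn^2 - 198kn - 252k + 120n^3 - 366n^2 + 90n + 324    [combine like terms]

32k^2n + 24k^2 + 184kn^2 - 198kn - 252k + 120n^3 - 366n^2 + 90n + 324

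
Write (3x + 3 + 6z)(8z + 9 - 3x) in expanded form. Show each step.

(3x + 3 + 6z)(8z + 9 - 3x)
= 24xz + 27x - 9x² + 24z + 27 - 9x + 48z² + 54z - 18xz    [distributive law]
= 6xz + 18x - 9x² + 78z + 27 + 48z²    [combine like terms]

6xz + 18x - 9x² + 78z + 27 + 48z²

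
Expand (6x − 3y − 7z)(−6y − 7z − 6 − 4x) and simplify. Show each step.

(6x − 3y − 7z)(−6y − 7z − 6 − 4x)
= −36xy − 42xz − 36x − 24x^2 + 18y^2 + 21yz + 18y + 12xy + 42yz + 49z^2 + 42z + 28xz    [distributive law]
= −24xy − 14xz − 36x − 24x^2 + 18y^2 + 63yz + 18y + 49z^2 + 42z    [combine like terms]

−24xy − 14xz − 36x − 24x^2 + 18y^2 + 63yz + 18y + 49z^2 + 42z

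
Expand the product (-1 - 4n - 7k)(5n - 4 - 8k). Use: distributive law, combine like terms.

11n + 4 + 36k - 20n^2 - 3kn + 56k^2

(-1 - 4n - 7k)(5n - 4 - 8k)
= -5n + 4 + 8k - 20n^2 + 16n + 32kn - 35kn + 28k + 56k^2    [distributive law]
= 11n + 4 + 36k - 20n^2 - 3kn + 56k^2    [combine like terms]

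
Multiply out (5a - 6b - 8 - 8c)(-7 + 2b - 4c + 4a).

(5a - 6b - 8 - 8c)(-7 + 2b - 4c + 4a)
= -35a + 10ab - 20ac + 20a^2 + 42b - 12b^2 + 24bc - 24ab + 56 - 16b + 32c - 32a + 56c - 16bc + 32c^2 - 32ac    [distributive law]
= -67a - 14ab - 52ac + 20a^2 + 26b - 12b^2 + 8bc + 56 + 88c + 32c^2    [combine like terms]

-67a - 14ab - 52ac + 20a^2 + 26b - 12b^2 + 8bc + 56 + 88c + 32c^2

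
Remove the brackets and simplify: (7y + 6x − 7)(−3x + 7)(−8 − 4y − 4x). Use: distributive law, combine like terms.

−280xy + 84xy^2 + 156x^2y − 196y − 196y^2 − 108x^2 + 72x^3 − 308x + 392

(7y + 6x − 7)(−3x + 7)(−8 − 4y − 4x)
= (−21xy + 49y − 18x^2 + 42x + 21x − 49)(−8 − 4y − 4x)    [distributive law]
= (−21xy + 49y − 18x^2 + 63x − 49)(−8 − 4y − 4x)    [combine like terms]
= 168xy + 84xy^2 + 84x^2y − 392y − 196y^2 − 196xy + 144x^2 + 72x^2y + 72x^3 − 504x − 252xy − 252x^2 + 392 + 196y + 196x    [distributive law]
= −280xy + 84xy^2 + 156x^2y − 196y − 196y^2 − 108x^2 + 72x^3 − 308x + 392    [combine like terms]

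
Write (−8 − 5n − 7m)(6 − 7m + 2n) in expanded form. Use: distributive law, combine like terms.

−48 + 14m − 46n + 21mn − 10n^2 + 49m^2

(−8 − 5n − 7m)(6 − 7m + 2n)
= −48 + 56m − 16n − 30n + 35mn − 10n^2 − 42m + 49m^2 − 14mn    [distributive law]
= −48 + 14m − 46n + 21mn − 10n^2 + 49m^2    [combine like terms]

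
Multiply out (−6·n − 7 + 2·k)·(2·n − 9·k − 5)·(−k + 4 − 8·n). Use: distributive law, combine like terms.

−452·k·n^2 − 176·n^2 + 96·n^3 + 86·k^2·n − 208·k·n − 216·n − 125·k^2 + 177·k + 140 + 18·k^3

(−6·n − 7 + 2·k)·(2·n − 9·k − 5)·(−k + 4 − 8·n)
= (−12·n^2 + 54·k·n + 30·n − 14·n + 63·k + 35 + 4·k·n − 18·k^2 − 10·k)·(−k + 4 − 8·n)    [distributive law]
= (−12·n^2 + 58·k·n + 16·n + 53·k + 35 − 18·k^2)·(−k + 4 − 8·n)    [combine like terms]
= 12·k·n^2 − 48·n^2 + 96·n^3 − 58·k^2·n + 232·k·n − 464·k·n^2 − 16·k·n + 64·n − 128·n^2 − 53·k^2 + 212·k − 424·k·n − 35·k + 140 − 280·n + 18·k^3 − 72·k^2 + 144·k^2·n    [distributive law]
= −452·k·n^2 − 176·n^2 + 96·n^3 + 86·k^2·n − 208·k·n − 216·n − 125·k^2 + 177·k + 140 + 18·k^3    [combine like terms]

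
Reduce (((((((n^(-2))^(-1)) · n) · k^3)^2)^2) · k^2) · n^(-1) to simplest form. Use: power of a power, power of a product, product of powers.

k^14n^11

(((((((n^(-2))^(-1)) · n) · k^3)^2)^2) · k^2) · n^(-1)
= ((((((n^(-2))^(-1)) · n) · k^3)^4) · k^2) · n^(-1)    [power of a power]
= ((((((n^(-2))^(-1)) · n)^4) · ((k^3)^4)) · k^2) · n^(-1)    [power of a product]
= ((((((n^(-2))^(-1))^4) · (n^4)) · ((k^3)^4)) · k^2) · n^(-1)    [power of a product]
= (((((n^(-2))^(-4)) · (n^4)) · ((k^3)^4)) · k^2) · n^(-1)    [power of a power]
= (((n^8 · (n^4)) · ((k^3)^4)) · k^2) · n^(-1)    [power of a power]
= ((n^12 · ((k^3)^4)) · k^2) · n^(-1)    [product of powers]
= ((n^12 · k^12) · k^2) · n^(-1)    [power of a power]
= k^14n^11    [product of powers]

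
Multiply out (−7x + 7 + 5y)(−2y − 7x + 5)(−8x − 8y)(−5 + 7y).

(−7x + 7 + 5y)(−2y − 7x + 5)(−8x − 8y)(−5 + 7y)
= (14xy + 49x^2 − 35x − 14y − 49x + 35 − 10y^2 − 35xy + 25y)(−8x − 8y)(−5 + 7y)    [distributive law]
= (−21xy + 49x^2 − 84x + 11y + 35 − 10y^2)(−8x − 8y)(−5 + 7y)    [combine like terms]
= (168x^2y + 168xy^2 − 392x^3 − 392x^2y + 672x^2 + 672xy − 88xy − 88y^2 − 280x − 280y + 80xy^2 + 80y^3)(−5 + 7y)    [distributive law]
= (−224x^2y + 248xy^2 − 392x^3 + 672x^2 + 584xy − 88y^2 − 280x − 280y + 80y^3)(−5 + 7y)    [combine like terms]
= 1120x^2y − 1568x^2y^2 − 1240xy^2 + 1736xy^3 + 1960x^3 − 2744x^3y − 3360x^2 + 4704x^2y − 2920xy + 4088xy^2 + 440y^2 − 616y^3 + 1400x − 1960xy + 1400y − 1960y^2 − 400y^3 + 560y^4    [distributive law]
= 5824x^2y − 1568x^2y^2 + 2848xy^2 + 1736xy^3 + 1960x^3 − 2744x^3y − 3360x^2 − 4880xy − 1520y^2 − 1016y^3 + 1400x + 1400y + 560y^4    [combine like terms]

5824x^2y − 1568x^2y^2 + 2848xy^2 + 1736xy^3 + 1960x^3 − 2744x^3y − 3360x^2 − 4880xy − 1520y^2 − 1016y^3 + 1400x + 1400y + 560y^4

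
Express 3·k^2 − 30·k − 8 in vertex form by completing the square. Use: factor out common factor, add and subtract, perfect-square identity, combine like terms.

3·k^2 − 30·k − 8
= 3(k^2 − 10·k) − 8    [factor out 3 from the k-terms]
= 3(k^2 − 10·k + 25 − 25) − 8    [add and subtract 25 inside the bracket]
= 3(k − 5)^2 − 75 − 8    [perfect-square identity]
= 3(k − 5)^2 − 83    [combine constants]

3(k − 5)^2 − 83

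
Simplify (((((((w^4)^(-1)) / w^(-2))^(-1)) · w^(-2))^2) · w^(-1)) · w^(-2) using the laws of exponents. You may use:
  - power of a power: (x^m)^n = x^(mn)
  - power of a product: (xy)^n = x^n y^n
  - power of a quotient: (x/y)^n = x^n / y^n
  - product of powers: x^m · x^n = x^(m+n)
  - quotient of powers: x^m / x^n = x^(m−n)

w^(-3)

(((((((w^4)^(-1)) / w^(-2))^(-1)) · w^(-2))^2) · w^(-1)) · w^(-2)
= (((((((w^4)^(-1)) / w^(-2))^(-1))^2) · ((w^(-2))^2)) · w^(-1)) · w^(-2)    [power of a product]
= ((((((w^4)^(-1)) / w^(-2))^(-2)) · ((w^(-2))^2)) · w^(-1)) · w^(-2)    [power of a power]
= ((((((w^4)^(-1))^(-2)) / ((w^(-2))^(-2))) · ((w^(-2))^2)) · w^(-1)) · w^(-2)    [power of a quotient]
= (((((w^4)^2) / ((w^(-2))^(-2))) · ((w^(-2))^2)) · w^(-1)) · w^(-2)    [power of a power]
= (((w^8 / ((w^(-2))^(-2))) · ((w^(-2))^2)) · w^(-1)) · w^(-2)    [power of a power]
= (((w^8 / w^4) · ((w^(-2))^2)) · w^(-1)) · w^(-2)    [power of a power]
= ((w^4 · ((w^(-2))^2)) · w^(-1)) · w^(-2)    [quotient of powers]
= ((w^4 · w^(-4)) · w^(-1)) · w^(-2)    [power of a power]
= (w^0 · w^(-1)) · w^(-2)    [product of powers]
= w^(-1) · w^(-2)    [product of powers]
= w^(-3)    [product of powers]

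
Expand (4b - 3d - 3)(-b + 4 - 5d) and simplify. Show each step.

-4b^2 + 19b - 17bd + 3d + 15d^2 - 12

(4b - 3d - 3)(-b + 4 - 5d)
= -4b^2 + 16b - 20bd + 3bd - 12d + 15d^2 + 3b - 12 + 15d    [distributive law]
= -4b^2 + 19b - 17bd + 3d + 15d^2 - 12    [combine like terms]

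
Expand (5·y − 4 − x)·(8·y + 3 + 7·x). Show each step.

(5·y − 4 − x)·(8·y + 3 + 7·x)
= 40·y^2 + 15·y + 35·x·y − 32·y − 12 − 28·x − 8·x·y − 3·x − 7·x^2    [distributive law]
= 40·y^2 − 17·y + 27·x·y − 12 − 31·x − 7·x^2    [combine like terms]

40·y^2 − 17·y + 27·x·y − 12 − 31·x − 7·x^2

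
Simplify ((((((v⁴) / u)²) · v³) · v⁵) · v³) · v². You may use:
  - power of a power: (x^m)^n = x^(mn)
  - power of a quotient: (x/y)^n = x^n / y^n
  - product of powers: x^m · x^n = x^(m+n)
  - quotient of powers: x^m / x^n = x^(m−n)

u⁻²·v²¹

((((((v⁴) / u)²) · v³) · v⁵) · v³) · v²
= ((((((v⁴)²) / (u²)) · v³) · v⁵) · v³) · v²    [power of a quotient]
= (((((v⁸) / (u²)) · v³) · v⁵) · v³) · v²    [power of a power]
= u⁻²·v²¹    [quotient of powers; product of powers]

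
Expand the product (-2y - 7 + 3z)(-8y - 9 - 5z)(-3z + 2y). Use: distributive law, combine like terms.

-76y²z + 32y³ - 206yz + 148y² + 12yz² - 189z + 126y - 24z² + 45z³

(-2y - 7 + 3z)(-8y - 9 - 5z)(-3z + 2y)
= (16y² + 18y + 10yz + 56y + 63 + 35z - 24yz - 27z - 15z²)(-3z + 2y)    [distributive law]
= (16y² + 74y - 14yz + 63 + 8z - 15z²)(-3z + 2y)    [combine like terms]
= -48y²z + 32y³ - 222yz + 148y² + 42yz² - 28y²z - 189z + 126y - 24z² + 16yz + 45z³ - 30yz²    [distributive law]
= -76y²z + 32y³ - 206yz + 148y² + 12yz² - 189z + 126y - 24z² + 45z³    [combine like terms]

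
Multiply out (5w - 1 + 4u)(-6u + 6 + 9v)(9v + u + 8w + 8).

(5w - 1 + 4u)(-6u + 6 + 9v)(9v + u + 8w + 8)
= (-30uw + 30w + 45vw + 6u - 6 - 9v - 24u^2 + 24u + 36uv)(9v + u + 8w + 8)    [distributive law]
= (-30uw + 30w + 45vw + 30u - 6 - 9v - 24u^2 + 36uv)(9v + u + 8w + 8)    [combine like terms]
= -270uvw - 30u^2w - 240uw^2 - 240uw + 270vw + 30uw + 240w^2 + 240w + 405v^2w + 45uvw + 360vw^2 + 360vw + 270uv + 30u^2 + 240uw + 240u - 54v - 6u - 48w - 48 - 81v^2 - 9uv - 72vw - 72v - 216u^2v - 24u^3 - 192u^2w - 192u^2 + 324uv^2 + 36u^2v + 288uvw + 288uv    [distributive law]
= 63uvw - 222u^2w - 240uw^2 + 30uw + 558vw + 240w^2 + 192w + 405v^2w + 360vw^2 + 549uv - 162u^2 + 234u - 126v - 48 - 81v^2 - 180u^2v - 24u^3 + 324uv^2    [combine like terms]

63uvw - 222u^2w - 240uw^2 + 30uw + 558vw + 240w^2 + 192w + 405v^2w + 360vw^2 + 549uv - 162u^2 + 234u - 126v - 48 - 81v^2 - 180u^2v - 24u^3 + 324uv^2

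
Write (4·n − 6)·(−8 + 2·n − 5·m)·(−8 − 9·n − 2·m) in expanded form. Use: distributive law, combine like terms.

−80·n + 332·n^2 − 22·m·n − 72·n^3 + 164·m·n^2 + 40·m^2·n − 384 − 336·m − 60·m^2

(4·n − 6)·(−8 + 2·n − 5·m)·(−8 − 9·n − 2·m)
= (−32·n + 8·n^2 − 20·m·n + 48 − 12·n + 30·m)·(−8 − 9·n − 2·m)    [distributive law]
= (−44·n + 8·n^2 − 20·m·n + 48 + 30·m)·(−8 − 9·n − 2·m)    [combine like terms]
= 352·n + 396·n^2 + 88·m·n − 64·n^2 − 72·n^3 − 16·m·n^2 + 160·m·n + 180·m·n^2 + 40·m^2·n − 384 − 432·n − 96·m − 240·m − 270·m·n − 60·m^2    [distributive law]
= −80·n + 332·n^2 − 22·m·n − 72·n^3 + 164·m·n^2 + 40·m^2·n − 384 − 336·m − 60·m^2    [combine like terms]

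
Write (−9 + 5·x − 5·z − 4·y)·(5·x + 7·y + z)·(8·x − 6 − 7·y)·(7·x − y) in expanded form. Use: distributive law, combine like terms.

−3570·x³ − 1443·x²·y + 1890·x² + 2376·x·y + 4542·x·y² − 378·y² − 609·y³ + 336·x²·z + 2031·x·y·z + 378·x·z − 54·y·z − 297·y²·z + 1400·x⁴ − 585·x³·y − 2248·x²·y² + 1701·x·y³ − 1120·x³·z − 1044·x²·y·z + 2083·x·y²·z − 273·y³·z − 280·x²·z² + 285·x·y·z² + 210·x·z² − 30·y·z² − 35·y²·z² − 196·y⁴

(−9 + 5·x − 5·z − 4·y)·(5·x + 7·y + z)·(8·x − 6 − 7·y)·(7·x − y)
= (−45·x − 63·y − 9·z + 25·x² + 35·x·y + 5·x·z − 25·x·z − 35·y·z − 5·z² − 20·x·y − 28·y² − 4·y·z)·(8·x − 6 − 7·y)·(7·x − y)    [distributive law]
= (−45·x − 63·y − 9·z + 25·x² + 15·x·y − 20·x·z − 39·y·z − 5·z² − 28·y²)·(8·x − 6 − 7·y)·(7·x − y)    [combine like terms]
= (−360·x² + 270·x + 315·x·y − 504·x·y + 378·y + 441·y² − 72·x·z + 54·z + 63·y·z + 200·x³ − 150·x² − 175·x²·y + 120·x²·y − 90·x·y − 105·x·y² − 160·x²·z + 120·x·z + 140·x·y·z − 312·x·y·z + 234·y·z + 273·y²·z − 40·x·z² + 30·z² + 35·y·z² − 224·x·y² + 168·y² + 196·y³)·(7·x − y)    [distributive law]
= (−510·x² + 270·x − 279·x·y + 378·y + 609·y² + 48·x·z + 54·z + 297·y·z + 200·x³ − 55·x²·y − 329·x·y² − 160·x²·z − 172·x·y·z + 273·y²·z − 40·x·z² + 30·z² + 35·y·z² + 196·y³)·(7·x − y)    [combine like terms]
= −3570·x³ + 510·x²·y + 1890·x² − 270·x·y − 1953·x²·y + 279·x·y² + 2646·x·y − 378·y² + 4263·x·y² − 609·y³ + 336·x²·z − 48·x·y·z + 378·x·z − 54·y·z + 2079·x·y·z − 297·y²·z + 1400·x⁴ − 200·x³·y − 385·x³·y + 55·x²·y² − 2303·x²·y² + 329·x·y³ − 1120·x³·z + 160·x²·y·z − 1204·x²·y·z + 172·x·y²·z + 1911·x·y²·z − 273·y³·z − 280·x²·z² + 40·x·y·z² + 210·x·z² − 30·y·z² + 245·x·y·z² − 35·y²·z² + 1372·x·y³ − 196·y⁴    [distributive law]
= −3570·x³ − 1443·x²·y + 1890·x² + 2376·x·y + 4542·x·y² − 378·y² − 609·y³ + 336·x²·z + 2031·x·y·z + 378·x·z − 54·y·z − 297·y²·z + 1400·x⁴ − 585·x³·y − 2248·x²·y² + 1701·x·y³ − 1120·x³·z − 1044·x²·y·z + 2083·x·y²·z − 273·y³·z − 280·x²·z² + 285·x·y·z² + 210·x·z² − 30·y·z² − 35·y²·z² − 196·y⁴    [combine like terms]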